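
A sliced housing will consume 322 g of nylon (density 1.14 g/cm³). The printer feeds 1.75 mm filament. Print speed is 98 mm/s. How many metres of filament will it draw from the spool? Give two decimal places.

117.43 m

Volume = 322 g / 1.14 g·cm⁻³ = 282.4561 cm³ = 282456.1 mm³.
A = π r² = π × 0.875² = 2.4053 mm².
L = V/A = 282456.1/2.4053 = 117430.72 mm → 117.43 m.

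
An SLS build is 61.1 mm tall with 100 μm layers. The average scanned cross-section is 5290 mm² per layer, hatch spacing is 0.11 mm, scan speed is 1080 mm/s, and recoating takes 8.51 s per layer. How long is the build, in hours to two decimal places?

9.00 hours

Number of layers: 61.1 / 0.1 → 611 (rounded up).
Scan path per layer = 5290 / 0.11 = 48090.9 mm.
Laser time per layer = 48090.9 / 1080, so 44.5286 s.
Per-layer time = 44.5286 + 8.51 = 53.0386 s.
Total: 611 × 53.0386 s = 32406.5846 s → 9.00 hours.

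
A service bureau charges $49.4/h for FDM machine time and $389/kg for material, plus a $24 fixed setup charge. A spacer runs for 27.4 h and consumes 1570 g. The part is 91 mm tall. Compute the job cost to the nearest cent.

Machine-time cost = 49.4 × 27.4 = $1353.56.
Material cost = 389 × 1570/1000, so $610.73.
Total = 1353.56 + 610.73 + 24 = $1988.29.

$1988.29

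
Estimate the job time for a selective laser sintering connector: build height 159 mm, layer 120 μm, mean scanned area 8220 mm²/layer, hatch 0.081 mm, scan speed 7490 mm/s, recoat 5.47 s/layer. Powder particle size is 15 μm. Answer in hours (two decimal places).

Layers = ⌈159/0.12⌉ = 1325.
Per-layer scan distance = 8220 / 0.081, so 101481.5 mm.
Per-layer scan time: 101481.5 / 7490 → 13.5489 s.
Per-layer time: 13.5489 + 5.47 → 19.0189 s.
1325 layers × 19.0189 s/layer = 25200.0425 s, i.e. 7.00 hours.

7.00 hours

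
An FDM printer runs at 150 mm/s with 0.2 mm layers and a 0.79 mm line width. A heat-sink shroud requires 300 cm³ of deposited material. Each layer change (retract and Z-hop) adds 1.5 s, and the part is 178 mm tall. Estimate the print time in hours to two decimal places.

Extrusion cross-section = 0.2 × 0.79, so 0.158 mm².
Path length: 300000 mm³ / 0.158 mm² → 1898734.2 mm.
Print-move time = 1898734.2 / 150, so 12658.2 s.
Layers = ⌈178/0.2⌉ = 890.
Z-hop total = 890 × 1.5 = 1335 s.
Altogether 12658.2 + 1335 = 13993.2 s, i.e. 3.89 hours.

3.89 hours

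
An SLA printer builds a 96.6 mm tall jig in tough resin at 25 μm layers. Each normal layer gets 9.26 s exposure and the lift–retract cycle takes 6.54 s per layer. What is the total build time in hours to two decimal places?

16.96 hours

Layer count = ceil(96.6 / 0.025) = 3864.
Each layer takes: 9.26 + 6.54 → 15.8 s.
Total = 3864 × 15.8 = 61051.2 s = 16.96 hours.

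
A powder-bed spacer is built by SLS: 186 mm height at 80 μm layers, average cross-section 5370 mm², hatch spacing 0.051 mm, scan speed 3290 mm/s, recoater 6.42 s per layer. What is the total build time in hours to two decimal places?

Layers = ⌈186/0.08⌉ = 2325.
Hatch length per layer = 5370 / 0.051 = 105294.1 mm.
Laser time per layer = 105294.1 / 3290, so 32.0043 s.
Per-layer time = 32.0043 + 6.42 = 38.4243 s.
Total: 2325 × 38.4243 s = 89336.4975 s → 24.82 hours.

24.82 hours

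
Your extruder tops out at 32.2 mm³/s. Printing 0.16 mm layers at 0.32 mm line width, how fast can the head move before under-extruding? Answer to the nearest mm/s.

A = 0.16 × 0.32, so 0.0512 mm².
v_max = Q/A = 32.2/0.0512 = 628.91 mm/s → 629 mm/s.

629 mm/s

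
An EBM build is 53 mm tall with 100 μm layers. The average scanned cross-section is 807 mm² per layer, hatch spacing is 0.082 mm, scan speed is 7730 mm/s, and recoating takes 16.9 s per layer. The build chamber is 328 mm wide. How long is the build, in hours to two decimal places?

Layers = ⌈53/0.1⌉ = 530.
Hatch length per layer = 807 / 0.082 = 9841.5 mm.
Per-layer scan time = 9841.5 / 7730 = 1.2732 s.
Layer cycle: 1.2732 + 16.9 → 18.1732 s.
Build time = 530 × 18.1732 = 9631.796 s = 2.68 hours.

2.68 hours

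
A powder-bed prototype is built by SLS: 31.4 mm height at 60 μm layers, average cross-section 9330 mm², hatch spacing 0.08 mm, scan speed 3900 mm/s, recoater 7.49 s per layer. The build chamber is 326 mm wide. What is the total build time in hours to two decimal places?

Layers = ⌈31.4/0.06⌉ = 524.
Scan path per layer = 9330 / 0.08 = 116625 mm.
Scan time per layer: 116625 / 3900 → 29.9038 s.
Per-layer time = 29.9038 + 7.49 = 37.3938 s.
Build time = 524 × 37.3938 = 19594.3512 s = 5.44 hours.

5.44 hours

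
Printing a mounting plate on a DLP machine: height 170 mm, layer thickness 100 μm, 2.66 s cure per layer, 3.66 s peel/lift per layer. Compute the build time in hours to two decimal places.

Number of layers: 170 / 0.1 → 1700 (rounded up).
Cycle time: 2.66 + 3.66 → 6.32 s.
Build time: 1700 × 6.32 s = 10744 s, i.e. 2.98 hours.

2.98 hours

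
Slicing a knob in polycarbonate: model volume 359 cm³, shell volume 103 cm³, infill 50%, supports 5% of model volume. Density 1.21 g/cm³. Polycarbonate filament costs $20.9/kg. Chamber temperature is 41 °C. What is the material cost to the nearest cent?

$6.30

Volume inside the shell = 359 − 103, so 256 cm³.
Infill volume: 0.50 × 256 → 128 cm³.
Support: 0.05 × 359 → 17.95 cm³.
Total printed volume: 103 + 128 + 17.95 → 248.95 cm³.
Mass = 248.95 × 1.21 = 301.2295 g.
Cost = 301.2295 g / 1000 × $20.9/kg = $6.30.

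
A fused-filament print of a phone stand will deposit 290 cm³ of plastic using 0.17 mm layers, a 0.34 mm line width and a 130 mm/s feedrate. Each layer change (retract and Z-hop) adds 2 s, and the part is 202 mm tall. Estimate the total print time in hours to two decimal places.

11.38 hours

Bead cross-section = 0.17 × 0.34, so 0.0578 mm².
Toolpath length = 290 cm³ / 0.0578 mm² = 290000 / 0.0578 = 5017301 mm.
Time extruding = 5017301 / 130, so 38594.6 s.
Layers = ⌈202/0.17⌉ = 1189.
Non-print overhead = 1189 × 2 = 2378 s.
Altogether 38594.6 + 2378 = 40972.6 s, i.e. 11.38 hours.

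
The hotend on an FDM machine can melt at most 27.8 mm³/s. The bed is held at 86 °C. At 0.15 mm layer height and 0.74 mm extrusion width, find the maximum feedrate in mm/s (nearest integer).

Extrusion cross-section: 0.15 × 0.74 → 0.111 mm².
v_max = Q/A = 27.8/0.111 = 250.45 mm/s → 250 mm/s.

250 mm/s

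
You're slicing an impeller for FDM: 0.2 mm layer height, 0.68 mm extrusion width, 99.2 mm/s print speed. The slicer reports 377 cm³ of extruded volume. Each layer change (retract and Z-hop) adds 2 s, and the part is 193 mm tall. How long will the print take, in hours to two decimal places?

Bead cross-section = 0.2 × 0.68 = 0.136 mm².
Path length: 377000 mm³ / 0.136 mm² → 2772058.8 mm.
Time extruding: 2772058.8 / 99.2 → 27944.1 s.
Layer count = ceil(193 / 0.2) = 965.
Z-hop total = 965 × 2 = 1930 s.
Altogether 27944.1 + 1930 = 29874.1 s, i.e. 8.30 hours.

8.30 hours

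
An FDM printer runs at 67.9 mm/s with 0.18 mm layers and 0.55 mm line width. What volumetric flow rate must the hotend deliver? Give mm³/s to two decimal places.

Extrusion cross-section: 0.18 × 0.55 → 0.099 mm².
Volumetric flow = 67.9 × 0.099 = 6.72 mm³/s.

6.72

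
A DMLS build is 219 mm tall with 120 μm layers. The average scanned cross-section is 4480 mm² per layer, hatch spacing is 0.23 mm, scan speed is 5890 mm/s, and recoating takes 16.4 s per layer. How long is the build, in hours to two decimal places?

9.99 hours

Layer count = ceil(219 / 0.12) = 1825.
Per-layer scan distance = 4480 / 0.23 = 19478.3 mm.
Per-layer scan time = 19478.3 / 5890 = 3.307 s.
Time per layer = 3.307 + 16.4, so 19.707 s.
1825 layers × 19.707 s/layer = 35965.275 s, i.e. 9.99 hours.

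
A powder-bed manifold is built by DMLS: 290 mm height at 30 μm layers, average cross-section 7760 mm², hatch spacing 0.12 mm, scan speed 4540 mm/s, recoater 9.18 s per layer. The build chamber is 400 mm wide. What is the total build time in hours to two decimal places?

Layer count = ceil(290 / 0.03) = 9667.
Hatch length per layer: 7760 / 0.12 → 64666.7 mm.
Per-layer scan time: 64666.7 / 4540 → 14.2438 s.
Time per layer = 14.2438 + 9.18, so 23.4238 s.
Build time = 9667 × 23.4238 = 226437.8746 s = 62.90 hours.

62.90 hours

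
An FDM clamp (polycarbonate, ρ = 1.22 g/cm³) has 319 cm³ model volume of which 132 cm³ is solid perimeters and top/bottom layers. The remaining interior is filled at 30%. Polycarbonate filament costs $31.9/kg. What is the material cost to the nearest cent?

Volume inside the shell: 319 − 132 → 187 cm³.
Infill volume = 0.30 × 187 = 56.1 cm³.
Total printed volume = 132 + 56.1, so 188.1 cm³.
Mass = 188.1 × 1.22 = 229.482 g.
Cost = 229.482 g / 1000 × $31.9/kg = $7.32.

$7.32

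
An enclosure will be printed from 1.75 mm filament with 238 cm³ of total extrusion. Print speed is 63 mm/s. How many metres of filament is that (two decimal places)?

98.95 m

Cross-section of 1.75 mm filament: π·(1.75/2)² = 2.4053 mm².
L = 238000 mm³ / 2.4053 mm² = 98948.16 mm, i.e. 98.95 m.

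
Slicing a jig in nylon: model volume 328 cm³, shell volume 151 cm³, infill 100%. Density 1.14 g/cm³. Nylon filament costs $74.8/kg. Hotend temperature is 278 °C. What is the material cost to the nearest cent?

$27.97

Infill region = 328 − 151, so 177 cm³.
Deposited infill = 1.00 × 177 = 177 cm³.
Total extruded = 151 + 177 = 328 cm³.
Mass = 328 × 1.14, so 373.92 g.
At $74.8/kg: 373.92/1000 × 74.8 = $27.97.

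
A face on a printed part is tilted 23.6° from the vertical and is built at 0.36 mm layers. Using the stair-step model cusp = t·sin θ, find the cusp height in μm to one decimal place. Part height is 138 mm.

144.1 μm

h_c = t·sin θ = 0.36 × 0.4003 = 0.144108 mm (144.1 μm).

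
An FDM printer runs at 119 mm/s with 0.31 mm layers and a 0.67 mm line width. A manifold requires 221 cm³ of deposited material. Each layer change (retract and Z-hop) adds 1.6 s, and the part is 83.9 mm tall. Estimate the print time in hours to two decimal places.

Extrusion cross-section: 0.31 × 0.67 → 0.2077 mm².
Toolpath length = 221 cm³ / 0.2077 mm² = 221000 / 0.2077 = 1064034.7 mm.
Extrusion time = 1064034.7 / 119 = 8941.5 s.
Layers = ⌈83.9/0.31⌉ = 271.
Layer-change overhead: 271 × 1.6 → 433.6 s.
Altogether 8941.5 + 433.6 = 9375.1 s, i.e. 2.60 hours.

2.60 hours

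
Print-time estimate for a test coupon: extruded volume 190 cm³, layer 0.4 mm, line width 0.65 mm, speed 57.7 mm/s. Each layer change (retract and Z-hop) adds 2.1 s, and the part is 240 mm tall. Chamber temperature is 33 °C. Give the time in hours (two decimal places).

3.87 hours

Line area = 0.4 × 0.65 = 0.26 mm².
Path length: 190000 mm³ / 0.26 mm² → 730769.2 mm.
Print-move time = 730769.2 / 57.7 = 12665 s.
Layers = ⌈240/0.4⌉ = 600.
Non-print overhead = 600 × 2.1, so 1260 s.
Total = 12665 + 1260 = 13925 s = 3.87 hours.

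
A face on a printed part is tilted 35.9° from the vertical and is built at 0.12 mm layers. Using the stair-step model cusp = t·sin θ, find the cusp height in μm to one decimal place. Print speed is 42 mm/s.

Cusp = layer height × sin(35.9°) = 0.12 × 0.5864 = 0.070368 mm = 70.4 μm.

70.4 μm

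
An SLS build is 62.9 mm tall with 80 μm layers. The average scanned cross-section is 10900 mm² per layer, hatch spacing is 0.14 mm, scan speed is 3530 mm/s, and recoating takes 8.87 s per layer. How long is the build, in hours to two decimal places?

6.76 hours

Number of layers: 62.9 / 0.08 → 787 (rounded up).
Scan path per layer: 10900 / 0.14 → 77857.1 mm.
Per-layer scan time = 77857.1 / 3530 = 22.0558 s.
Time per layer = 22.0558 + 8.87, so 30.9258 s.
787 layers × 30.9258 s/layer = 24338.6046 s, i.e. 6.76 hours.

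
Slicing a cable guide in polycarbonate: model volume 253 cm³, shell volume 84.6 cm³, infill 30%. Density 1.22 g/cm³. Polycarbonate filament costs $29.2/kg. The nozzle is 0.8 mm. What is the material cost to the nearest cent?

$4.81

Infill region: 253 − 84.6 → 168.4 cm³.
Infill deposited = 0.30 × 168.4 = 50.52 cm³.
Deposited volume = 84.6 + 50.52 = 135.12 cm³.
Mass = 135.12 × 1.22 = 164.8464 g.
At $29.2/kg: 164.8464/1000 × 29.2 = $4.81.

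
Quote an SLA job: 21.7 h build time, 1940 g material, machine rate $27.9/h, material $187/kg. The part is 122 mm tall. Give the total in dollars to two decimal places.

Machine cost = 27.9 × 21.7 = $605.43.
Feedstock cost = 187 × 1940/1000 = $362.78.
Job cost: 605.43 + 362.78 = $968.21.

$968.21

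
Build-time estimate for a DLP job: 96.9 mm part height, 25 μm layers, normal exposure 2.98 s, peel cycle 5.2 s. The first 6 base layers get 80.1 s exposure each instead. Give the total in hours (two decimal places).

8.94 hours

Layer count = ceil(96.9 / 0.025) = 3876.
Base layers = 6 × (80.1 + 5.2) = 511.8 s.
Regular layers: 3870 × (2.98 + 5.2) → 31656.6 s.
Sum: 511.8 + 31656.6 = 32168.4 s → 8.94 hours.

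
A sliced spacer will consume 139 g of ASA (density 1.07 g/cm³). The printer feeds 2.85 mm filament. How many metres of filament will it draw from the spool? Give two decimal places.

Volume = 139 g / 1.07 g·cm⁻³ = 129.9065 cm³ = 129906.5 mm³.
Cross-section of 2.85 mm filament: π·(2.85/2)² = 6.3794 mm².
L = V/A = 129906.5/6.3794 = 20363.44 mm → 20.36 m.

20.36 m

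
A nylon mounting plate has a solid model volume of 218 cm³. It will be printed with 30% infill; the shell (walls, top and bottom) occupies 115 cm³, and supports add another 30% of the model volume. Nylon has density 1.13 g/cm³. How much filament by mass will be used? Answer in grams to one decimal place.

238.8 g

Interior volume = 218 − 115 = 103 cm³.
Infill volume = 0.30 × 103 = 30.9 cm³.
Support: 0.30 × 218 → 65.4 cm³.
Total printed volume = 115 + 30.9 + 65.4, so 211.3 cm³.
Mass = 211.3 × 1.13, so 238.769 g.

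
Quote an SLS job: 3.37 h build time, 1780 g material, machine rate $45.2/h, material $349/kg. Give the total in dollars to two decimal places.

Machine cost = 45.2 × 3.37, so $152.324.
Feedstock cost: 349 × 1780/1000 → $621.22.
Total = 152.324 + 621.22 = 773.544 ≈ $773.54.

$773.54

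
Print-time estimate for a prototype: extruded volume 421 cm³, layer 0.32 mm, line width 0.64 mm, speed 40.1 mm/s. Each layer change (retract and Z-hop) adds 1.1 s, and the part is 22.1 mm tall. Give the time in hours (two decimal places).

14.26 hours

Bead cross-section = 0.32 × 0.64 = 0.2048 mm².
Toolpath length = 421 cm³ / 0.2048 mm² = 421000 / 0.2048 = 2055664.1 mm.
Time extruding = 2055664.1 / 40.1, so 51263.4 s.
Layer count = ceil(22.1 / 0.32) = 70.
Z-hop total = 70 × 1.1 = 77 s.
Altogether 51263.4 + 77 = 51340.4 s, i.e. 14.26 hours.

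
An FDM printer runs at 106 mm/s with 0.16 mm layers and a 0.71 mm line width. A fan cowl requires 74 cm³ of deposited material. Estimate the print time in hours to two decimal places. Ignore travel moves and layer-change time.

Extrusion cross-section = 0.16 × 0.71 = 0.1136 mm².
Path length: 74000 mm³ / 0.1136 mm² → 651408.5 mm.
Extrusion time: 651408.5 / 106 → 6145.4 s.
In the requested units: 6145.4 s = 1.71 hours.

1.71 hours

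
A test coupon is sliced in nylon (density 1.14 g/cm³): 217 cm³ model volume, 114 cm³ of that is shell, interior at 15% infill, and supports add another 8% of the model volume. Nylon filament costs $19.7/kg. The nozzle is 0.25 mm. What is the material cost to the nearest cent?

$3.30

Interior volume = 217 − 114 = 103 cm³.
Infill volume = 0.15 × 103, so 15.45 cm³.
Support = 0.08 × 217 = 17.36 cm³.
Total extruded = 114 + 15.45 + 17.36 = 146.81 cm³.
Mass = 146.81 × 1.14, so 167.3634 g.
At $19.7/kg: 167.3634/1000 × 19.7 = $3.30.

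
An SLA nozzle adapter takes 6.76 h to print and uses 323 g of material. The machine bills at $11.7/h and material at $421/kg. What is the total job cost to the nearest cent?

Machine cost: 11.7 × 6.76 → $79.092.
Material charge: 421 × 323/1000 → $135.983.
Job cost: 79.092 + 135.983 = 215.075 ≈ $215.08.

$215.08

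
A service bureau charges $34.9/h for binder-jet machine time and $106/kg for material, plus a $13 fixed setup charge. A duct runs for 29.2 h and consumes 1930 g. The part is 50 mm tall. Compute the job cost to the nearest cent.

$1236.66

Time charge = 34.9 × 29.2 = $1019.08.
Feedstock cost: 106 × 1930/1000 → $204.58.
Total = 1019.08 + 204.58 + 13 = $1236.66.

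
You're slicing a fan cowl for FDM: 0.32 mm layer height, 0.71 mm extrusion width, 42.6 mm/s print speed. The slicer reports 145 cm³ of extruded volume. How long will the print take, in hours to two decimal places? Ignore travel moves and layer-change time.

Extrusion cross-section = 0.32 × 0.71 = 0.2272 mm².
Total extruded path = 145000/0.2272 = 638204.2 mm.
Time extruding = 638204.2 / 42.6 = 14981.3 s.
In the requested units: 14981.3 s = 4.16 hours.

4.16 hours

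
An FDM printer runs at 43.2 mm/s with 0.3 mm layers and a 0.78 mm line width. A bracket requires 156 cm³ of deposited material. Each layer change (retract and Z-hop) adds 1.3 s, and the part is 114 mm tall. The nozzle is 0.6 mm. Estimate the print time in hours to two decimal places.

Line area = 0.3 × 0.78, so 0.234 mm².
Path length: 156000 mm³ / 0.234 mm² → 666666.7 mm.
Print-move time: 666666.7 / 43.2 → 15432.1 s.
Number of layers: 114 / 0.3 → 380 (rounded up).
Z-hop total: 380 × 1.3 → 494 s.
Altogether 15432.1 + 494 = 15926.1 s, i.e. 4.42 hours.

4.42 hours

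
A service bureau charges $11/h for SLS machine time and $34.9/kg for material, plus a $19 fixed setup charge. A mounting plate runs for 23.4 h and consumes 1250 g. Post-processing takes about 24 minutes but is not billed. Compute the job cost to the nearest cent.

$320.03

Time charge: 11 × 23.4 → $257.40.
Material cost: 34.9 × 1250/1000 → $43.625.
Total = 257.40 + 43.625 + 19 = 320.025 ≈ $320.03.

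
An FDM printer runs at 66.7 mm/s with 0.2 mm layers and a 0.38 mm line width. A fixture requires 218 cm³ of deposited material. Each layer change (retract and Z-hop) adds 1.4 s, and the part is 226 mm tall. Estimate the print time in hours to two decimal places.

12.39 hours

Extrusion cross-section = 0.2 × 0.38 = 0.076 mm².
Toolpath length = 218 cm³ / 0.076 mm² = 218000 / 0.076 = 2868421.1 mm.
Time extruding: 2868421.1 / 66.7 → 43004.8 s.
Layers = ⌈226/0.2⌉ = 1130.
Non-print overhead: 1130 × 1.4 → 1582 s.
Altogether 43004.8 + 1582 = 44586.8 s, i.e. 12.39 hours.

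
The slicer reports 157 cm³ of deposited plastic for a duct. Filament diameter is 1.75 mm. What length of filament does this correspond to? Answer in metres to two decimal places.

A = π r² = π × 0.875² = 2.4053 mm².
L = 157000 mm³ / 2.4053 mm² = 65272.52 mm, i.e. 65.27 m.

65.27 m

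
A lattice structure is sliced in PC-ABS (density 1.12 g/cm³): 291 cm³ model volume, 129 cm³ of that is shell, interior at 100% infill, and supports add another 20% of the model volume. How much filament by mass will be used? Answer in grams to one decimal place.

391.1 g

Infill region = 291 − 129, so 162 cm³.
Infill volume = 1.00 × 162 = 162 cm³.
Support = 0.20 × 291 = 58.2 cm³.
Deposited volume = 129 + 162 + 58.2, so 349.2 cm³.
Mass: 349.2 × 1.12 → 391.104 g.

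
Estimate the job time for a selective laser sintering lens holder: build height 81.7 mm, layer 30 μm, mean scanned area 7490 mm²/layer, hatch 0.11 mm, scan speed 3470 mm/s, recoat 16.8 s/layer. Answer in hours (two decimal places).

27.56 hours

Layer count = ceil(81.7 / 0.03) = 2724.
Hatch length per layer = 7490 / 0.11, so 68090.9 mm.
Per-layer scan time = 68090.9 / 3470, so 19.6227 s.
Layer cycle = 19.6227 + 16.8 = 36.4227 s.
2724 layers × 36.4227 s/layer = 99215.4348 s, i.e. 27.56 hours.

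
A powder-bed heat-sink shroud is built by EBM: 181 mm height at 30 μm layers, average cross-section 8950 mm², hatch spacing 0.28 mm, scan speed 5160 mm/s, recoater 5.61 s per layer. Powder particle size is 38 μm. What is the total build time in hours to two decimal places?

Layer count = ceil(181 / 0.03) = 6034.
Hatch length per layer = 8950 / 0.28 = 31964.3 mm.
Scan time per layer: 31964.3 / 5160 → 6.1946 s.
Time per layer: 6.1946 + 5.61 → 11.8046 s.
6034 layers × 11.8046 s/layer = 71228.9564 s, i.e. 19.79 hours.

19.79 hours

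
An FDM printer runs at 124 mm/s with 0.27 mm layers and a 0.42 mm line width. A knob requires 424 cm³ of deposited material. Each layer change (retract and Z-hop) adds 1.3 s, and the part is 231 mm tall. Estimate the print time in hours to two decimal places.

Bead cross-section: 0.27 × 0.42 → 0.1134 mm².
Total extruded path = 424000/0.1134 = 3738977.1 mm.
Print-move time: 3738977.1 / 124 → 30153 s.
Layers = ⌈231/0.27⌉ = 856.
Non-print overhead = 856 × 1.3 = 1112.8 s.
Total = 30153 + 1112.8 = 31265.8 s = 8.68 hours.

8.68 hours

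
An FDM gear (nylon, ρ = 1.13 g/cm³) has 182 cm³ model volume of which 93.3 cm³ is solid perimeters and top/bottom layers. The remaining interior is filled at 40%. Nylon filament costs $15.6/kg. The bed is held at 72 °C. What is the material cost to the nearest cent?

Infill region: 182 − 93.3 → 88.7 cm³.
Infill volume = 0.40 × 88.7, so 35.48 cm³.
Total printed volume = 93.3 + 35.48, so 128.78 cm³.
Mass = 128.78 × 1.13, so 145.5214 g.
At $15.6/kg: 145.5214/1000 × 15.6 = $2.27.

$2.27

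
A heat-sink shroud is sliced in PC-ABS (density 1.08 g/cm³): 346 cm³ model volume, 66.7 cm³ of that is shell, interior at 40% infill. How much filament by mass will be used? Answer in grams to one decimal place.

Interior volume = 346 − 66.7 = 279.3 cm³.
Infill volume = 0.40 × 279.3 = 111.72 cm³.
Total printed volume = 66.7 + 111.72, so 178.42 cm³.
Mass: 178.42 × 1.08 → 192.6936 g.

192.7 g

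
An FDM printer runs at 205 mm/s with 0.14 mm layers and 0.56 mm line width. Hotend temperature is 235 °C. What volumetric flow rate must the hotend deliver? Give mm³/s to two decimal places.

Bead cross-section: 0.14 × 0.56 → 0.0784 mm².
Volumetric flow = 205 × 0.0784 = 16.07 mm³/s.

16.07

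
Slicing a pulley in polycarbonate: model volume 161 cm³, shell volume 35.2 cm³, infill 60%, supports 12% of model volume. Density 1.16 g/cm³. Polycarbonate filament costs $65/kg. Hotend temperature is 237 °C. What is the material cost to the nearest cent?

Interior volume: 161 − 35.2 → 125.8 cm³.
Infill volume = 0.60 × 125.8 = 75.48 cm³.
Support: 0.12 × 161 → 19.32 cm³.
Total printed volume: 35.2 + 75.48 + 19.32 → 130 cm³.
Mass: 130 × 1.16 → 150.8 g.
At $65/kg: 150.8/1000 × 65 = $9.80.

$9.80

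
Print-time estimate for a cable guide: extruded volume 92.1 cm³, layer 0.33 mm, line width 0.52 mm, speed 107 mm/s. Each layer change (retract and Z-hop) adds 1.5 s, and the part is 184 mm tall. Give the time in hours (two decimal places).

1.63 hours

Extrusion cross-section = 0.33 × 0.52, so 0.1716 mm².
Path length: 92100 mm³ / 0.1716 mm² → 536713.3 mm.
Time extruding = 536713.3 / 107 = 5016 s.
Number of layers: 184 / 0.33 → 558 (rounded up).
Layer-change overhead: 558 × 1.5 → 837 s.
Total = 5016 + 837 = 5853 s = 1.63 hours.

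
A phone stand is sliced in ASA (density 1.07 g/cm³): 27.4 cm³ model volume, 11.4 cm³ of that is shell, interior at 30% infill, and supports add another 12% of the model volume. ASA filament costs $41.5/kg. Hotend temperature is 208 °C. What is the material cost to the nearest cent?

$0.87

Interior volume = 27.4 − 11.4, so 16 cm³.
Infill deposited: 0.30 × 16 → 4.8 cm³.
Support = 0.12 × 27.4, so 3.288 cm³.
Total printed volume = 11.4 + 4.8 + 3.288, so 19.488 cm³.
Mass = 19.488 × 1.07 = 20.85216 g.
Cost = 20.85216 g / 1000 × $41.5/kg = $0.87.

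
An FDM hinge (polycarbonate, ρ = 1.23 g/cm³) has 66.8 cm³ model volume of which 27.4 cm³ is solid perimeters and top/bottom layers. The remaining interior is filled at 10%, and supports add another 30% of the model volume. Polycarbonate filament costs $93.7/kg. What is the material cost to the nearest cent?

$5.92

Interior volume = 66.8 − 27.4 = 39.4 cm³.
Deposited infill = 0.10 × 39.4, so 3.94 cm³.
Support: 0.30 × 66.8 → 20.04 cm³.
Total extruded = 27.4 + 3.94 + 20.04, so 51.38 cm³.
Mass = 51.38 × 1.23, so 63.1974 g.
Cost = 63.1974 g / 1000 × $93.7/kg = $5.92.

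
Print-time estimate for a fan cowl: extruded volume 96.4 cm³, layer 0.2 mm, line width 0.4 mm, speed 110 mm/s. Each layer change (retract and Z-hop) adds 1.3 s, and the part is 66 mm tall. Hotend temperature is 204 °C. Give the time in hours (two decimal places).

3.16 hours

Line area: 0.2 × 0.4 → 0.08 mm².
Total extruded path = 96400/0.08 = 1205000 mm.
Extrusion time = 1205000 / 110 = 10954.5 s.
Number of layers: 66 / 0.2 → 330 (rounded up).
Non-print overhead: 330 × 1.3 → 429 s.
Altogether 10954.5 + 429 = 11383.5 s, i.e. 3.16 hours.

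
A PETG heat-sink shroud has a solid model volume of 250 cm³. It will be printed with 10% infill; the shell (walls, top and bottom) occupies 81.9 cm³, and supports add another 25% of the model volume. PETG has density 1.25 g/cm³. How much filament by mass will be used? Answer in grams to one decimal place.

201.5 g

Volume inside the shell: 250 − 81.9 → 168.1 cm³.
Infill deposited: 0.10 × 168.1 → 16.81 cm³.
Support = 0.25 × 250, so 62.5 cm³.
Total extruded = 81.9 + 16.81 + 62.5 = 161.21 cm³.
Mass = 161.21 × 1.25, so 201.5125 g.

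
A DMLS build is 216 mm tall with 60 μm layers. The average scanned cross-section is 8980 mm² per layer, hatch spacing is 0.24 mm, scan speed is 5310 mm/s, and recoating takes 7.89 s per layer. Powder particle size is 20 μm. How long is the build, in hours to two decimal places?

Number of layers: 216 / 0.06 → 3600 (rounded up).
Per-layer scan distance = 8980 / 0.24, so 37416.7 mm.
Per-layer scan time: 37416.7 / 5310 → 7.0465 s.
Time per layer: 7.0465 + 7.89 → 14.9365 s.
Total: 3600 × 14.9365 s = 53771.4 s → 14.94 hours.

14.94 hours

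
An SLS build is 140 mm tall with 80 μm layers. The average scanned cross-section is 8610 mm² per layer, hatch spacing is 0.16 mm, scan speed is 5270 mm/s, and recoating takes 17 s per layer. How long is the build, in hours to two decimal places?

13.23 hours

Number of layers: 140 / 0.08 → 1750 (rounded up).
Per-layer scan distance = 8610 / 0.16 = 53812.5 mm.
Laser time per layer = 53812.5 / 5270, so 10.2111 s.
Per-layer time: 10.2111 + 17 → 27.2111 s.
Build time = 1750 × 27.2111 = 47619.425 s = 13.23 hours.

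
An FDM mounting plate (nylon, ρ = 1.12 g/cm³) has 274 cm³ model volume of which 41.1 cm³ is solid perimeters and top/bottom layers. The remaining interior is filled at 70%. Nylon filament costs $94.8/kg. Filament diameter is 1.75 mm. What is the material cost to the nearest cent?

Infill region = 274 − 41.1, so 232.9 cm³.
Infill deposited: 0.70 × 232.9 → 163.03 cm³.
Deposited volume = 41.1 + 163.03 = 204.13 cm³.
Mass = 204.13 × 1.12 = 228.6256 g.
At $94.8/kg: 228.6256/1000 × 94.8 = $21.67.

$21.67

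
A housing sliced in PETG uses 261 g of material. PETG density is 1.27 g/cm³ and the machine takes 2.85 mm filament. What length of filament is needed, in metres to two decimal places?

Volume = 261 g / 1.27 g·cm⁻³ = 205.5118 cm³ = 205511.8 mm³.
Cross-section of 2.85 mm filament: π·(2.85/2)² = 6.3794 mm².
L = V/A = 205511.8/6.3794 = 32214.91 mm → 32.21 m.

32.21 m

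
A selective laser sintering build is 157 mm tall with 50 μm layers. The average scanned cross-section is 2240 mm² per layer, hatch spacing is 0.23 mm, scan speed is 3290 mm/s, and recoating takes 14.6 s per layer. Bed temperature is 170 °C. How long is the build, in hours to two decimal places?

Layers = ⌈157/0.05⌉ = 3140.
Scan path per layer = 2240 / 0.23, so 9739.1 mm.
Scan time per layer = 9739.1 / 3290 = 2.9602 s.
Layer cycle = 2.9602 + 14.6, so 17.5602 s.
Build time = 3140 × 17.5602 = 55139.028 s = 15.32 hours.

15.32 hours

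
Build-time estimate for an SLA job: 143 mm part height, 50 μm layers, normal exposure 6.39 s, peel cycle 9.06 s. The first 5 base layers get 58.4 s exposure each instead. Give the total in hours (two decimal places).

12.35 hours

Number of layers: 143 / 0.05 → 2860 (rounded up).
Bottom layers: 5 × (58.4 + 9.06) → 337.3 s.
Remaining layers: 2855 × (6.39 + 9.06) → 44109.75 s.
Sum: 337.3 + 44109.75 = 44447.05 s → 12.35 hours.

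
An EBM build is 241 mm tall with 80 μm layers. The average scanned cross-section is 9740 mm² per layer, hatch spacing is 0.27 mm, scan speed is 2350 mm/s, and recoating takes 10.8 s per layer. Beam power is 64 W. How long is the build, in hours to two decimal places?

Number of layers: 241 / 0.08 → 3013 (rounded up).
Scan path per layer = 9740 / 0.27 = 36074.1 mm.
Scan time per layer = 36074.1 / 2350 = 15.3507 s.
Time per layer = 15.3507 + 10.8, so 26.1507 s.
Total: 3013 × 26.1507 s = 78792.0591 s → 21.89 hours.

21.89 hours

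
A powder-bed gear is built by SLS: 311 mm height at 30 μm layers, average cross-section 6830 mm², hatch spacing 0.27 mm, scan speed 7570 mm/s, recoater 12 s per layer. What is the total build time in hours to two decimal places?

Layers = ⌈311/0.03⌉ = 10367.
Hatch length per layer: 6830 / 0.27 → 25296.3 mm.
Laser time per layer = 25296.3 / 7570 = 3.3417 s.
Layer cycle: 3.3417 + 12 → 15.3417 s.
10367 layers × 15.3417 s/layer = 159047.4039 s, i.e. 44.18 hours.

44.18 hours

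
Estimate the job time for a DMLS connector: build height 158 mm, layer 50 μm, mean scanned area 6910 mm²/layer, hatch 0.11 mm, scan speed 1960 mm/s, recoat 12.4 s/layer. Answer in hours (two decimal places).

Layers = ⌈158/0.05⌉ = 3160.
Per-layer scan distance = 6910 / 0.11 = 62818.2 mm.
Scan time per layer = 62818.2 / 1960, so 32.0501 s.
Layer cycle = 32.0501 + 12.4 = 44.4501 s.
Build time = 3160 × 44.4501 = 140462.316 s = 39.02 hours.

39.02 hours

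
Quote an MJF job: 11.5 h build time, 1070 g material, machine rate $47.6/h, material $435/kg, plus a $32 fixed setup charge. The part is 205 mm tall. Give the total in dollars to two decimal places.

$1044.85

Time charge: 47.6 × 11.5 → $547.40.
Material charge = 435 × 1070/1000 = $465.45.
Adding setup: 547.40 + 465.45 + 32 → $1044.85.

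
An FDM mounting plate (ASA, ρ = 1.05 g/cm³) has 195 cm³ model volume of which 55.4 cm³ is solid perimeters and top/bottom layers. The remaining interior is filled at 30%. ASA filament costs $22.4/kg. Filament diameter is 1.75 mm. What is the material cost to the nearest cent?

Infill region = 195 − 55.4, so 139.6 cm³.
Infill deposited = 0.30 × 139.6 = 41.88 cm³.
Total printed volume = 55.4 + 41.88, so 97.28 cm³.
Mass = 97.28 × 1.05, so 102.144 g.
At $22.4/kg: 102.144/1000 × 22.4 = $2.29.

$2.29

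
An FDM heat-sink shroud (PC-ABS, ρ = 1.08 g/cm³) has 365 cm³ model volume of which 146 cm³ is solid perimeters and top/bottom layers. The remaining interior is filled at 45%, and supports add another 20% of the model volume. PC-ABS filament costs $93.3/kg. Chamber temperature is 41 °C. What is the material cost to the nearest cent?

Infill region = 365 − 146, so 219 cm³.
Deposited infill: 0.45 × 219 → 98.55 cm³.
Support = 0.20 × 365 = 73 cm³.
Deposited volume: 146 + 98.55 + 73 → 317.55 cm³.
Mass = 317.55 × 1.08, so 342.954 g.
At $93.3/kg: 342.954/1000 × 93.3 = $32.00.

$32.00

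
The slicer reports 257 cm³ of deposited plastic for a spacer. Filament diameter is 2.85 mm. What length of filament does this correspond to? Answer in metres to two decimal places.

A = π r² = π × 1.425² = 6.3794 mm².
L = 257000 mm³ / 6.3794 mm² = 40285.92 mm, i.e. 40.29 m.

40.29 m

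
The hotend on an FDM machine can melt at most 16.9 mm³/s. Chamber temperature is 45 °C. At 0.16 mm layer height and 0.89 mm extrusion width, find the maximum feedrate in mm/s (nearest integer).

119 mm/s

A = 0.16 × 0.89, so 0.1424 mm².
v_max = Q/A = 16.9/0.1424 = 118.68 mm/s → 119 mm/s.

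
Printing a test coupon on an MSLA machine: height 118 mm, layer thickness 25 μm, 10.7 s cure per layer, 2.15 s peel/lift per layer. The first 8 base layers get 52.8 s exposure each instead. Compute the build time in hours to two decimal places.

16.94 hours

Layer count = ceil(118 / 0.025) = 4720.
Burn-in layers = 8 × (52.8 + 2.15) = 439.6 s.
Regular layers: 4712 × (10.7 + 2.15) → 60549.2 s.
Sum: 439.6 + 60549.2 = 60988.8 s → 16.94 hours.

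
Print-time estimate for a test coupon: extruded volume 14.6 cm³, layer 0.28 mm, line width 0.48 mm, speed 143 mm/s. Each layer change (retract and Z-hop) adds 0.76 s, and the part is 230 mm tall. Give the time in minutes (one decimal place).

Extrusion cross-section = 0.28 × 0.48, so 0.1344 mm².
Toolpath length = 14.6 cm³ / 0.1344 mm² = 14600 / 0.1344 = 108631 mm.
Print-move time = 108631 / 143, so 759.7 s.
Layers = ⌈230/0.28⌉ = 822.
Non-print overhead = 822 × 0.76, so 624.72 s.
Total = 759.7 + 624.72 = 1384.42 s = 23.1 minutes.

23.1 minutes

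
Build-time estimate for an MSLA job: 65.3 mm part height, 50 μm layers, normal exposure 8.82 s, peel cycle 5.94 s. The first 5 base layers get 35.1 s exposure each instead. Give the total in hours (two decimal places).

5.39 hours

Number of layers: 65.3 / 0.05 → 1306 (rounded up).
Burn-in layers: 5 × (35.1 + 5.94) → 205.2 s.
Remaining layers = 1301 × (8.82 + 5.94) = 19202.76 s.
Total = 205.2 + 19202.76 = 19407.96 s = 5.39 hours.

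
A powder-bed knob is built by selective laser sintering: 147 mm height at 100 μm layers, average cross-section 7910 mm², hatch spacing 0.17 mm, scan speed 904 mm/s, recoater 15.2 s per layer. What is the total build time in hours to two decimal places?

27.22 hours

Number of layers: 147 / 0.1 → 1470 (rounded up).
Scan path per layer = 7910 / 0.17, so 46529.4 mm.
Per-layer scan time = 46529.4 / 904, so 51.4706 s.
Layer cycle: 51.4706 + 15.2 → 66.6706 s.
Build time = 1470 × 66.6706 = 98005.782 s = 27.22 hours.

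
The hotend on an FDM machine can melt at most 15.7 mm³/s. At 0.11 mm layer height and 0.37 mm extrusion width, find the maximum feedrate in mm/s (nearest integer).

386 mm/s

Bead cross-section = 0.11 × 0.37, so 0.0407 mm².
Max speed = 15.7 / 0.0407 = 385.75 ≈ 386 mm/s.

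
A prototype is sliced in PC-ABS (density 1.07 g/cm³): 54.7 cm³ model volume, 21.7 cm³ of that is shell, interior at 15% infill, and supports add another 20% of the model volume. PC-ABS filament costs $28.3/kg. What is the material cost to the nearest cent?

$1.14

Interior volume = 54.7 − 21.7 = 33 cm³.
Deposited infill: 0.15 × 33 → 4.95 cm³.
Support: 0.20 × 54.7 → 10.94 cm³.
Total printed volume = 21.7 + 4.95 + 10.94, so 37.59 cm³.
Mass: 37.59 × 1.07 → 40.2213 g.
Cost = 40.2213 g / 1000 × $28.3/kg = $1.14.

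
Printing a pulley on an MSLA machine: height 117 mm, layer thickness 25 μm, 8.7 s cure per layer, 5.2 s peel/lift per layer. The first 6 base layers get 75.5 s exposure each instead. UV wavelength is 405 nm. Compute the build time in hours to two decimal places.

18.18 hours

Layer count = ceil(117 / 0.025) = 4680.
Base layers = 6 × (75.5 + 5.2) = 484.2 s.
Regular layers = 4674 × (8.7 + 5.2) = 64968.6 s.
Sum: 484.2 + 64968.6 = 65452.8 s → 18.18 hours.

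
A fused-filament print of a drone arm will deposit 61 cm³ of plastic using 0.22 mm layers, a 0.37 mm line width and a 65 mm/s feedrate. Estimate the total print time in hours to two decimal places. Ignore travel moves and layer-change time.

Extrusion cross-section = 0.22 × 0.37 = 0.0814 mm².
Toolpath length = 61 cm³ / 0.0814 mm² = 61000 / 0.0814 = 749385.7 mm.
Extrusion time: 749385.7 / 65 → 11529 s.
That's 11529 s → 3.20 hours.

3.20 hours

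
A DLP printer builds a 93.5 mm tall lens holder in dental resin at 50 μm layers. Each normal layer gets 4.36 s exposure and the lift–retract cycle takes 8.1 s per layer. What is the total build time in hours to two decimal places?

6.47 hours

Layer count = ceil(93.5 / 0.05) = 1870.
Each layer takes = 4.36 + 8.1 = 12.46 s.
Build time: 1870 × 12.46 s = 23300.2 s, i.e. 6.47 hours.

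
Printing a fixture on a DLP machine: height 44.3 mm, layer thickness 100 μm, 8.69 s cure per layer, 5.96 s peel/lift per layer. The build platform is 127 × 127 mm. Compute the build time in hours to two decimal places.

1.80 hours

Layer count = ceil(44.3 / 0.1) = 443.
Per-layer time = 8.69 + 5.96, so 14.65 s.
Build time: 443 × 14.65 s = 6489.95 s, i.e. 1.80 hours.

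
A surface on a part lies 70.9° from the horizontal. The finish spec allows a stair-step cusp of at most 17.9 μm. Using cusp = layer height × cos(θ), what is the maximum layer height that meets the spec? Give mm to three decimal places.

0.055 mm

t = h_c / cos θ = 0.0179 / 0.3272 = 0.055 mm.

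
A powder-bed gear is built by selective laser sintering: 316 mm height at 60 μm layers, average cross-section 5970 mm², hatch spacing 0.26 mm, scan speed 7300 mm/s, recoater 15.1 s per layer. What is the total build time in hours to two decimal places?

Number of layers: 316 / 0.06 → 5267 (rounded up).
Per-layer scan distance = 5970 / 0.26, so 22961.5 mm.
Scan time per layer = 22961.5 / 7300 = 3.1454 s.
Layer cycle = 3.1454 + 15.1, so 18.2454 s.
5267 layers × 18.2454 s/layer = 96098.5218 s, i.e. 26.69 hours.

26.69 hours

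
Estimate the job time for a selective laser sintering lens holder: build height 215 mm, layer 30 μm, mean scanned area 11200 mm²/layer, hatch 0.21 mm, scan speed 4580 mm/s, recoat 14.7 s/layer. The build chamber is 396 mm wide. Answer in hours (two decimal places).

52.45 hours

Layer count = ceil(215 / 0.03) = 7167.
Hatch length per layer = 11200 / 0.21, so 53333.3 mm.
Laser time per layer: 53333.3 / 4580 → 11.6448 s.
Time per layer = 11.6448 + 14.7, so 26.3448 s.
Total: 7167 × 26.3448 s = 188813.1816 s → 52.45 hours.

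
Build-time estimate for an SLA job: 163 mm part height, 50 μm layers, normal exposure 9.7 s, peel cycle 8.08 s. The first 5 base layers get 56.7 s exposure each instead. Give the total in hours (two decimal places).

Layers = ⌈163/0.05⌉ = 3260.
Base layers: 5 × (56.7 + 8.08) → 323.9 s.
Remaining layers: 3255 × (9.7 + 8.08) → 57873.9 s.
Total = 323.9 + 57873.9 = 58197.8 s = 16.17 hours.

16.17 hours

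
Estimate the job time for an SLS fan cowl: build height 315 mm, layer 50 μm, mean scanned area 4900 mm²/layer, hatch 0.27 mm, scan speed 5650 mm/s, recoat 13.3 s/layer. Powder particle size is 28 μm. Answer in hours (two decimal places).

Number of layers: 315 / 0.05 → 6300 (rounded up).
Scan path per layer = 4900 / 0.27 = 18148.1 mm.
Scan time per layer: 18148.1 / 5650 → 3.2121 s.
Layer cycle: 3.2121 + 13.3 → 16.5121 s.
Total: 6300 × 16.5121 s = 104026.23 s → 28.90 hours.

28.90 hours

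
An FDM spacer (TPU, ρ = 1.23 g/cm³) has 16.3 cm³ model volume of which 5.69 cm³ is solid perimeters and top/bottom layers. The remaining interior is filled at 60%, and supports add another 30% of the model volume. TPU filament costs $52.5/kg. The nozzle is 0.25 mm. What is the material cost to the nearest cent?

Infill region: 16.3 − 5.69 → 10.61 cm³.
Infill deposited = 0.60 × 10.61, so 6.366 cm³.
Support = 0.30 × 16.3, so 4.89 cm³.
Total printed volume: 5.69 + 6.366 + 4.89 → 16.946 cm³.
Mass: 16.946 × 1.23 → 20.84358 g.
At $52.5/kg: 20.84358/1000 × 52.5 = $1.09.

$1.09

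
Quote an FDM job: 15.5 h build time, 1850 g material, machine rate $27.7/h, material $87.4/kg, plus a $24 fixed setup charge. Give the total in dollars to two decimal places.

Time charge: 27.7 × 15.5 → $429.35.
Feedstock cost = 87.4 × 1850/1000 = $161.69.
Adding setup: 429.35 + 161.69 + 24 → $615.04.

$615.04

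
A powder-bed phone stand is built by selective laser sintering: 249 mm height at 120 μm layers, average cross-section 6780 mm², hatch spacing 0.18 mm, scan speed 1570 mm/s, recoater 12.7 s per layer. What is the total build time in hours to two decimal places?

21.15 hours

Number of layers: 249 / 0.12 → 2075 (rounded up).
Hatch length per layer = 6780 / 0.18 = 37666.7 mm.
Scan time per layer = 37666.7 / 1570, so 23.9915 s.
Layer cycle = 23.9915 + 12.7, so 36.6915 s.
Total: 2075 × 36.6915 s = 76134.8625 s → 21.15 hours.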